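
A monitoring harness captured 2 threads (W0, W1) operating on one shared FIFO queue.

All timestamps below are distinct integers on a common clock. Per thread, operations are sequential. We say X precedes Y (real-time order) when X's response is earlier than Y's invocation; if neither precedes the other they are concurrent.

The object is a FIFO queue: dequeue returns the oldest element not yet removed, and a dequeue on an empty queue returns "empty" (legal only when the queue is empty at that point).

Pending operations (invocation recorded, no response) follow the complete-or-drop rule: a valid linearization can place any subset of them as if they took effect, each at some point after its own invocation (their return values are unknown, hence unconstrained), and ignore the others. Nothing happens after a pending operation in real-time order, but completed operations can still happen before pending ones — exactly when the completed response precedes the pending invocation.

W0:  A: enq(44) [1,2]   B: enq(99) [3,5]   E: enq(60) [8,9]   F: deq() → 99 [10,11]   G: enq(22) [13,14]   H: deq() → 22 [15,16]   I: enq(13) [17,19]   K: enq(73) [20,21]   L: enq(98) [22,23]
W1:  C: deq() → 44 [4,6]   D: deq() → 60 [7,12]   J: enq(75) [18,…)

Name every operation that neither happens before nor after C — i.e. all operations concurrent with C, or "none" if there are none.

C runs from 4 to 6; window-overlapping ops are concurrent
A [1,2]: before
B [3,5]: concurrent
D [7,12]: after
E [8,9]: after
F [10,11]: after
G [13,14]: after
H [15,16]: after
I [17,19]: after
J [18,…): after
K [20,21]: after
L [22,23]: after

B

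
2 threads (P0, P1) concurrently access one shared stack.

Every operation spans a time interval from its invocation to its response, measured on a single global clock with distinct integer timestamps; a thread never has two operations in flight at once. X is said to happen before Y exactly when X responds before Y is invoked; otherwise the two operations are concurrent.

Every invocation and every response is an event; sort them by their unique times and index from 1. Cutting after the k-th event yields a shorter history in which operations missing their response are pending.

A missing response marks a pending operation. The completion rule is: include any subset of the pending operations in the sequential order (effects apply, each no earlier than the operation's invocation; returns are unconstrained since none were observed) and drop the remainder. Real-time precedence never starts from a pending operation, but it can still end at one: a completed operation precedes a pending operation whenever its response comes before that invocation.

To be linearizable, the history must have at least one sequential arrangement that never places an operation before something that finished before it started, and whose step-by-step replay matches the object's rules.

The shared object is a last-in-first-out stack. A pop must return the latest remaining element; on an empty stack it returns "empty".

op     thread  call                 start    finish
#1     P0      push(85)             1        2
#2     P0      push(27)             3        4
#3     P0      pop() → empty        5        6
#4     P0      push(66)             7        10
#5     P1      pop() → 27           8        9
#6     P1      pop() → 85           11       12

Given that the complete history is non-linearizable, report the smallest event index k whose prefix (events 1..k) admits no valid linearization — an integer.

events 1..5 are linearizable, e.g. via #1, #2:
after step 1 (#1 push(85)): stack <85>
after step 2 (#2 push(27)): stack <85,27>
include event 6 — #3 responding at 6 — and every candidate order breaks
sample order #1, #2, #3 stalls at step 3 — #3 pop() → empty has no legal effect

6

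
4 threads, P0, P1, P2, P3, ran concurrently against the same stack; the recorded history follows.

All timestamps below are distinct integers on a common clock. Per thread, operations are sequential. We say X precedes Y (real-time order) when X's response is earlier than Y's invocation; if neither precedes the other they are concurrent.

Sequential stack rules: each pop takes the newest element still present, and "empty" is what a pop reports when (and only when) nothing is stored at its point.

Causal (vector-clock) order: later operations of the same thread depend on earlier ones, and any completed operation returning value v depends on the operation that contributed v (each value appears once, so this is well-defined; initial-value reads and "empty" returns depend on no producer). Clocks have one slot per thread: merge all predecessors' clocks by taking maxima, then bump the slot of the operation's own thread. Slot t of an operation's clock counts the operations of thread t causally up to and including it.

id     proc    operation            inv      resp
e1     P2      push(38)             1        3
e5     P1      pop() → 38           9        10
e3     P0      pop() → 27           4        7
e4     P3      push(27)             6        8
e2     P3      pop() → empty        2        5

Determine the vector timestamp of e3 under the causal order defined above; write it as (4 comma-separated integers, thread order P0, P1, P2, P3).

(1, 0, 0, 2)

e2, invoked 2, has no incoming edges; only P3's bump applies → (0, 0, 0, 1)
e1, invoked 1, has no incoming edges; only P2's bump applies → (0, 0, 1, 0)
invoked at 6, e4 merges VC(e2)=(0, 0, 0, 1) and bumps P3's slot → (0, 0, 0, 2)
invoked at 9, e5 merges VC(e1)=(0, 0, 1, 0) and bumps P1's slot → (0, 1, 1, 0)
invoked at 4, e3 merges VC(e4)=(0, 0, 0, 2) and bumps P0's slot → (1, 0, 0, 2)
target: VC(e3) = (1, 0, 0, 2)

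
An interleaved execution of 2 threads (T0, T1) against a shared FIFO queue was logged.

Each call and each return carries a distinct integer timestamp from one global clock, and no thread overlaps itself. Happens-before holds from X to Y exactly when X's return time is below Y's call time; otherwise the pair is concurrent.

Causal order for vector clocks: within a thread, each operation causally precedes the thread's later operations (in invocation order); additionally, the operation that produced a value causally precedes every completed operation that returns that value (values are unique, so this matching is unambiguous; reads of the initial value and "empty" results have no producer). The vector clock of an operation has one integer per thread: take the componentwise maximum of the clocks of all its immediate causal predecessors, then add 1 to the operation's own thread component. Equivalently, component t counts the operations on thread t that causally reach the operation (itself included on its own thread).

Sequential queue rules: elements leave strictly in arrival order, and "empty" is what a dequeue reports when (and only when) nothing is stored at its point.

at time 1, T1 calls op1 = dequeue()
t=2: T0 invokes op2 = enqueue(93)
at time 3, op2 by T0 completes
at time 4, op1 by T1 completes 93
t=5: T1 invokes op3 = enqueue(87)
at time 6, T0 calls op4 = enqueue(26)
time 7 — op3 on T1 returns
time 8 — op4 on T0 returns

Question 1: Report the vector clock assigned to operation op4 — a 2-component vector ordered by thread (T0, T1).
VC(op2, invoked at 2): no causal predecessors; +1 on T0 → (1, 0)
op1, invoked 1, takes VC(op2)=(1, 0) under max, adds 1 for T1 → (1, 1)
op4, invoked 6, takes VC(op2)=(1, 0) under max, adds 1 for T0 → (2, 0)
op3, invoked 5, takes VC(op1)=(1, 1) under max, adds 1 for T1 → (1, 2)
target: VC(op4) = (2, 0)

(2, 0)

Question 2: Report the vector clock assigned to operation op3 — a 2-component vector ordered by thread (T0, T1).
op2 (invocation 2): nothing precedes it; T0's component alone gives (1, 0)
op1 (invocation 1): componentwise max over VC(op2)=(1, 0), +1 at T1, giving (1, 1)
op4 (invocation 6): componentwise max over VC(op2)=(1, 0), +1 at T0, giving (2, 0)
op3 (invocation 5): componentwise max over VC(op1)=(1, 1), +1 at T1, giving (1, 2)
target: VC(op3) = (1, 2)

(1, 2)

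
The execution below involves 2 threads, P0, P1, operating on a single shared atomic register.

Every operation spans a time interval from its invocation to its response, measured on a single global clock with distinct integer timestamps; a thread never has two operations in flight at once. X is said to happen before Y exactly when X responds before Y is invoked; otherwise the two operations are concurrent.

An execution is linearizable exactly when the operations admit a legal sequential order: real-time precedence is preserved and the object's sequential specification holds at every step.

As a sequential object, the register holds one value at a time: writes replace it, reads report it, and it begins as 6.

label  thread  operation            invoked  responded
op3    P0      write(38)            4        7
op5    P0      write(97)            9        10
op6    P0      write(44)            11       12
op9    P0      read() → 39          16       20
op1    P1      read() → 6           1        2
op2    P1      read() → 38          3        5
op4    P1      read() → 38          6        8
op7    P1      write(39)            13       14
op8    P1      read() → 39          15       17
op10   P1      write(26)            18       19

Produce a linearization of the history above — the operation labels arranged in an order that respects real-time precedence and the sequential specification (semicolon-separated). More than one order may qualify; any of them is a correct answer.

op1; op3; op2; op4; op5; op6; op7; op8; op9; op10

step 1: op1 read() → 6 — value 6
step 2: op3 write(38) — value 38
step 3: op2 read() → 38 — value 38
step 4: op4 read() → 38 — value 38
step 5: op5 write(97) — value 97
step 6: op6 write(44) — value 44
step 7: op7 write(39) — value 39
step 8: op8 read() → 39 — value 39
step 9: op9 read() → 39 — value 39
step 10: op10 write(26) — value 26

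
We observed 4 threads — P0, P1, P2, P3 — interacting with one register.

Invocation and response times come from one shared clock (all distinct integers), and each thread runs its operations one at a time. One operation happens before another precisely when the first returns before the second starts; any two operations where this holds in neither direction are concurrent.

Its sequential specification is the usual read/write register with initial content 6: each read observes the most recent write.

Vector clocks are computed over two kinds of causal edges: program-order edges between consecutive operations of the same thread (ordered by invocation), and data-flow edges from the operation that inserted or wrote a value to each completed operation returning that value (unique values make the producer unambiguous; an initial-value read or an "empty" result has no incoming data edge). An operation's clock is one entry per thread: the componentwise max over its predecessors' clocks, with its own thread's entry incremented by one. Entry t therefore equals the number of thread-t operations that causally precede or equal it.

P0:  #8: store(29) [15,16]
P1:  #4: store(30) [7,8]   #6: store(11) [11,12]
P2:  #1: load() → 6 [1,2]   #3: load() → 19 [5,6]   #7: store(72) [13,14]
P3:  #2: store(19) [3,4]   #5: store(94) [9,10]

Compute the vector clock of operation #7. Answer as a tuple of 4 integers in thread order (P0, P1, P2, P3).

(0, 0, 3, 1)

root op #2, invoked 3: fresh clock plus P3's own tick → (0, 0, 0, 1)
root op #1, invoked 1: fresh clock plus P2's own tick → (0, 0, 1, 0)
root op #4, invoked 7: fresh clock plus P1's own tick → (0, 1, 0, 0)
root op #8, invoked 15: fresh clock plus P0's own tick → (1, 0, 0, 0)
#5 (invocation 9): componentwise max over VC(#2)=(0, 0, 0, 1), +1 at P3, giving (0, 0, 0, 2)
#6 (invocation 11): componentwise max over VC(#4)=(0, 1, 0, 0), +1 at P1, giving (0, 2, 0, 0)
#3 (invocation 5): componentwise max over VC(#1)=(0, 0, 1, 0), VC(#2)=(0, 0, 0, 1), +1 at P2, giving (0, 0, 2, 1)
#7 (invocation 13): componentwise max over VC(#3)=(0, 0, 2, 1), +1 at P2, giving (0, 0, 3, 1)
target: VC(#7) = (0, 0, 3, 1)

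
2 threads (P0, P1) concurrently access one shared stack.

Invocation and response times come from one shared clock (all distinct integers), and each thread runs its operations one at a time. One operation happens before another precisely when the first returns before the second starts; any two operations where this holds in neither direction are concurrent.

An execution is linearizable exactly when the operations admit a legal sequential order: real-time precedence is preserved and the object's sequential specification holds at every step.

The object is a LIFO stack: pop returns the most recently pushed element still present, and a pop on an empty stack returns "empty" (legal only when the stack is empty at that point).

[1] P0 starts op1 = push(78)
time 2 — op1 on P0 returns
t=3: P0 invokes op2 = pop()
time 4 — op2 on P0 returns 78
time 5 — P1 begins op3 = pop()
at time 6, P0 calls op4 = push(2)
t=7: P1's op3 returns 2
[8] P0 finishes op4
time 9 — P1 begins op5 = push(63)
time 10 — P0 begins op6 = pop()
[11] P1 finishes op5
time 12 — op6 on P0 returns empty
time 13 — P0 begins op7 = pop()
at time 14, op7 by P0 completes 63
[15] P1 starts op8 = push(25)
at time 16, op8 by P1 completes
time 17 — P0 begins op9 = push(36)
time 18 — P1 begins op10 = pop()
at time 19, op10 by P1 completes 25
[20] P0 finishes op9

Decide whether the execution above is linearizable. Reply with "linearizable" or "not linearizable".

a witness: op1, op2, op4, op3, op6, op5, op7, op8, op10, op9
after step 1 (op1 push(78)): stack <78>
after step 2 (op2 pop() → 78): stack <>
after step 3 (op4 push(2)): stack <2>
after step 4 (op3 pop() → 2): stack <>
after step 5 (op6 pop() → empty): stack <>
after step 6 (op5 push(63)): stack <63>
after step 7 (op7 pop() → 63): stack <>
after step 8 (op8 push(25)): stack <25>
after step 9 (op10 pop() → 25): stack <>
after step 10 (op9 push(36)): stack <36>

linearizable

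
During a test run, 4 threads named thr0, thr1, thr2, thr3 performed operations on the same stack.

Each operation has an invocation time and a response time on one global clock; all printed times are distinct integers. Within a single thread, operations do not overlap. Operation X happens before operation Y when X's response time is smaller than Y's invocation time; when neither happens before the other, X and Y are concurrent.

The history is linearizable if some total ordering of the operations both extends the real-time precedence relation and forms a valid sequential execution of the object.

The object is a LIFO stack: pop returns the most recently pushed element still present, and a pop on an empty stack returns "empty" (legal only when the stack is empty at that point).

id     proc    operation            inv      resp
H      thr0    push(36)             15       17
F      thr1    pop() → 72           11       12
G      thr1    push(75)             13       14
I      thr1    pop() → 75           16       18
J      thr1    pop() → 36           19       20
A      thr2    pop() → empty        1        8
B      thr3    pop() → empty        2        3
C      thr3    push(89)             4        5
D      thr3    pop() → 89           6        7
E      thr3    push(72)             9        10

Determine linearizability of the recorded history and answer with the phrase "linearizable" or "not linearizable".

witness order: A, B, C, D, E, F, G, I, H, J
step 1: A pop() → empty — stack <>
step 2: B pop() → empty — stack <>
step 3: C push(89) — stack <89>
step 4: D pop() → 89 — stack <>
step 5: E push(72) — stack <72>
step 6: F pop() → 72 — stack <>
step 7: G push(75) — stack <75>
step 8: I pop() → 75 — stack <>
step 9: H push(36) — stack <36>
step 10: J pop() → 36 — stack <>

linearizable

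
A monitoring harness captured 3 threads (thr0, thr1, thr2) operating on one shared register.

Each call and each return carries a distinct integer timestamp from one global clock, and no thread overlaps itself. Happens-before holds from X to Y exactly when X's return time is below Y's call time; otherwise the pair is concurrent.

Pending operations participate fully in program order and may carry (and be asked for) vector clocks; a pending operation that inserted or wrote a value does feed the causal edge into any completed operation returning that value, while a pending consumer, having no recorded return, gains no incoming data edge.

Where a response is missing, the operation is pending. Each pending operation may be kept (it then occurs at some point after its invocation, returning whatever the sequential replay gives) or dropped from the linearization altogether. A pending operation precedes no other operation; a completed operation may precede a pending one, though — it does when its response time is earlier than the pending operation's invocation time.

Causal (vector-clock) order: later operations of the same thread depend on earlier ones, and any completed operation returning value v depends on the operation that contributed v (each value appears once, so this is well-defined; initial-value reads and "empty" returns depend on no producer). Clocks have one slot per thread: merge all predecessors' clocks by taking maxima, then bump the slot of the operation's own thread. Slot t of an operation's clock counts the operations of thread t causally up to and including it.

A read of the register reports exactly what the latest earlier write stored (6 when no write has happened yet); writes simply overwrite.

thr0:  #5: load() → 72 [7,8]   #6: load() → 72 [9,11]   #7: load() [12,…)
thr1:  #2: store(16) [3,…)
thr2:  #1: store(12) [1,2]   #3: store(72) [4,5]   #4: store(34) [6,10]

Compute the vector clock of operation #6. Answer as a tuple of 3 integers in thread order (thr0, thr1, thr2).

VC(#1, invoked at 1): no causal predecessors; +1 on thr2 → (0, 0, 1)
VC(#2, invoked at 3): no causal predecessors; +1 on thr1 → (0, 1, 0)
merge at #3 (invoked 4): VC(#1)=(0, 0, 1), own-thread bump on thr2 → (0, 0, 2)
merge at #4 (invoked 6): VC(#3)=(0, 0, 2), own-thread bump on thr2 → (0, 0, 3)
merge at #5 (invoked 7): VC(#3)=(0, 0, 2), own-thread bump on thr0 → (1, 0, 2)
merge at #6 (invoked 9): VC(#3)=(0, 0, 2), VC(#5)=(1, 0, 2), own-thread bump on thr0 → (2, 0, 2)
merge at #7 (invoked 12): VC(#6)=(2, 0, 2), own-thread bump on thr0 → (3, 0, 2)
target: VC(#6) = (2, 0, 2)

(2, 0, 2)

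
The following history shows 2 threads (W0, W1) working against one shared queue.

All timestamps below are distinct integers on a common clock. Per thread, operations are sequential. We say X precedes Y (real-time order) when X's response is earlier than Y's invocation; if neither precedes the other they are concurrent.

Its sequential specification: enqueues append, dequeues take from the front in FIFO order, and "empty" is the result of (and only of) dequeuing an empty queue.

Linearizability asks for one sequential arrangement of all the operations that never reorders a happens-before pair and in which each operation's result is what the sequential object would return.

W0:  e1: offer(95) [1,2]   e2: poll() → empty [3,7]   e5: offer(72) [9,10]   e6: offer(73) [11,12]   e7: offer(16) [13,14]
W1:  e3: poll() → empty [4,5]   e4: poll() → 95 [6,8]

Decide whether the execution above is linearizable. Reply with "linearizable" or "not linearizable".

events 1..6 are fine; event 7 — the response of e2 at time 7 — makes the prefix non-linearizable
3 completed operations, 2 real-time-consistent orders — every queue replay fails
completion choices over the 1 pending operation (e4) were checked; none helps
for example e1, e2, e3 (pending dropped) fails at step 2: e2 poll() → empty is not legal there
for example e1, e3, e2 (pending dropped) fails at step 2: e3 poll() → empty is not legal there

not linearizable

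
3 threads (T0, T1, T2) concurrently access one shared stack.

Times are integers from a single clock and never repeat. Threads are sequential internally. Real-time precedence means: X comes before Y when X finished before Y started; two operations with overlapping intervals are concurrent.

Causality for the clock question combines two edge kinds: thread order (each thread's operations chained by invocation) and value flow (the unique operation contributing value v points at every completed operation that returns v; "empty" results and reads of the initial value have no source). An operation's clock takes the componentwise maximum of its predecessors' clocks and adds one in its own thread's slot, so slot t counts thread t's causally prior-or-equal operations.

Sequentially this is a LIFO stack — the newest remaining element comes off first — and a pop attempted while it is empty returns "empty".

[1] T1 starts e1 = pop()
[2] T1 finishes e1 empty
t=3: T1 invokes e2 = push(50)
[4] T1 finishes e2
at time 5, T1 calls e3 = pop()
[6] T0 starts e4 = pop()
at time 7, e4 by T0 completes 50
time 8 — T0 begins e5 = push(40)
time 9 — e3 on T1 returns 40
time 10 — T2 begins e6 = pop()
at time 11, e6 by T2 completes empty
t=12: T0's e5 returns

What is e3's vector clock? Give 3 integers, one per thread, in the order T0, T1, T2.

(2, 3, 0)

invoked at 10, e6 has no predecessors; its own T2 bump gives (0, 0, 1)
invoked at 1, e1 has no predecessors; its own T1 bump gives (0, 1, 0)
e2, invoked 3, takes VC(e1)=(0, 1, 0) under max, adds 1 for T1 → (0, 2, 0)
e4, invoked 6, takes VC(e2)=(0, 2, 0) under max, adds 1 for T0 → (1, 2, 0)
e5, invoked 8, takes VC(e4)=(1, 2, 0) under max, adds 1 for T0 → (2, 2, 0)
e3, invoked 5, takes VC(e2)=(0, 2, 0), VC(e5)=(2, 2, 0) under max, adds 1 for T1 → (2, 3, 0)
target: VC(e3) = (2, 3, 0)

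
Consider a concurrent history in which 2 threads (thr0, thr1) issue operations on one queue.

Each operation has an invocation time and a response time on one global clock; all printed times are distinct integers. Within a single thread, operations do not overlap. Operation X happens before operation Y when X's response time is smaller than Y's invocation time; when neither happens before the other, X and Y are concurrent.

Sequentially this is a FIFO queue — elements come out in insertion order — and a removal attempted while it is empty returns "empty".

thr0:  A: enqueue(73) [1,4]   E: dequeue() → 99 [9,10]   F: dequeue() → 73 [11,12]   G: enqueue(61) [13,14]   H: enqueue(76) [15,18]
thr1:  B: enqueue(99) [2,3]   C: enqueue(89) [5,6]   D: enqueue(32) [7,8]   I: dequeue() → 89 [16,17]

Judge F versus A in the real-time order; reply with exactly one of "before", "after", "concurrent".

F spans [11,12], A spans [1,4]
resp(A)=4 < inv(F)=11

after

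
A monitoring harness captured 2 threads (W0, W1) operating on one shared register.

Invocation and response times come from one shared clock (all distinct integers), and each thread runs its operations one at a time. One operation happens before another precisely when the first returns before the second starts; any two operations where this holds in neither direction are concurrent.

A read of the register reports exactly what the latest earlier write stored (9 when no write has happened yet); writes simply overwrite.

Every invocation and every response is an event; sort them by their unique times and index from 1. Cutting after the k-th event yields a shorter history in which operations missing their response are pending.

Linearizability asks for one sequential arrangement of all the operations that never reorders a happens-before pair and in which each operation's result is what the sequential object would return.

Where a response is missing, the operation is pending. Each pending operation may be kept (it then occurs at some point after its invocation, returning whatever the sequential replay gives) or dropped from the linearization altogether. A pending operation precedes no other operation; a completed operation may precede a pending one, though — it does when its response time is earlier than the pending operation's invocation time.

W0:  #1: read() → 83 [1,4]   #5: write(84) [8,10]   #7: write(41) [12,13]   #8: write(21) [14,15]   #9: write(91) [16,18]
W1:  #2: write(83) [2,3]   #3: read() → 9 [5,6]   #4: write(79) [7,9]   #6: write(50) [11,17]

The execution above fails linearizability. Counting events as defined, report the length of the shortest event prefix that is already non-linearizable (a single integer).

events 1..5 are linearizable, e.g. via #2, #1:
1. #2 write(83), leaving value 83
2. #1 read() → 83, leaving value 83
adding event 6 (#3 responds at 6) leaves no legal real-time order
take #1, #2, #3: step 1 already fails, because #1 read() → 83 cannot occur there
take #2, #1, #3: step 3 already fails, because #3 read() → 9 cannot occur there

6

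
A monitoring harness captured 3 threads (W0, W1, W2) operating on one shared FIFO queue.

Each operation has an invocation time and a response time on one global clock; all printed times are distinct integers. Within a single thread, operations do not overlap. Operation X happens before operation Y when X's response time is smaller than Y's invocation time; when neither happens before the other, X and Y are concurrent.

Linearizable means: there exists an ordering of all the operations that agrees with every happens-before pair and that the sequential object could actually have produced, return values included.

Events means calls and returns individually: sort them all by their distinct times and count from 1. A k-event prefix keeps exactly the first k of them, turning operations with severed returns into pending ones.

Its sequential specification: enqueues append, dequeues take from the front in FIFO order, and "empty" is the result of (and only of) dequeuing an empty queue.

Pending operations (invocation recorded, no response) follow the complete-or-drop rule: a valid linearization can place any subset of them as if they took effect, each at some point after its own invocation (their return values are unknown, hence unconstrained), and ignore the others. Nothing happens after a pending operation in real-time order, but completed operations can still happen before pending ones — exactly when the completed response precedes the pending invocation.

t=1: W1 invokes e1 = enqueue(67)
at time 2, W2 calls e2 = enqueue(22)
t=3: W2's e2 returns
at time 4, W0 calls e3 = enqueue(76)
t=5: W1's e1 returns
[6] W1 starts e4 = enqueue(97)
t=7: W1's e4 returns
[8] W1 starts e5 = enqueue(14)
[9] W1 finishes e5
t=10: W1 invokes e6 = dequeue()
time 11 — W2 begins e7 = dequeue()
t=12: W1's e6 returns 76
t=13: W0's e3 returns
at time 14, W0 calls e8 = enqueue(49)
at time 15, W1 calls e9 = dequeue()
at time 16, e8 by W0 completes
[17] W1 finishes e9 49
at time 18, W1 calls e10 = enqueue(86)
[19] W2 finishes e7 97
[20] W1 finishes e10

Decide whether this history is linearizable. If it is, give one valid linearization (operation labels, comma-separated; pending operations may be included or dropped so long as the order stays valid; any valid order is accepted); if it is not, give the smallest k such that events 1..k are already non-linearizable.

events 1..16 are fine; event 17 — the response of e9 at time 17 — makes the prefix non-linearizable
real-time-consistent orders of the 8 completed operations: 18 — all fail the FIFO queue replay
every completion of the 1 pending operation (e7) was checked; none linearizes
one such order, e1, e2, e3, e4, e5, e6, e8, e9 (pending dropped), breaks at step 6 where e6 dequeue() → 76 is illegal
one such order, e1, e2, e3, e4, e5, e6, e9, e8 (pending dropped), breaks at step 6 where e6 dequeue() → 76 is illegal

not linearizable — minimal violating prefix: 17 events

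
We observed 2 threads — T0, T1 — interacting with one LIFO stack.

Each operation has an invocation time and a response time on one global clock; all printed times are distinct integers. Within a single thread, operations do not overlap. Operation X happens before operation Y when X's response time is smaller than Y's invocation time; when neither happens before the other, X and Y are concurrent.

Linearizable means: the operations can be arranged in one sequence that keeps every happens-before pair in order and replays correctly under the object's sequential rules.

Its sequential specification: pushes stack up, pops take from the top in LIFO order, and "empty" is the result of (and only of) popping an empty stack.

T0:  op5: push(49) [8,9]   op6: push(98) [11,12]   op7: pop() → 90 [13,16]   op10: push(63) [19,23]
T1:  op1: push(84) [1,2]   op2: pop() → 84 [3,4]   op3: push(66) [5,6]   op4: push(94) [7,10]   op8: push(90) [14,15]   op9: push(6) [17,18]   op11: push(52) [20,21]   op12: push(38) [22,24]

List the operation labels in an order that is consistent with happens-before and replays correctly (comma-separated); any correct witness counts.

after step 1 (op1 push(84)): stack <84>
after step 2 (op2 pop() → 84): stack <>
after step 3 (op3 push(66)): stack <66>
after step 4 (op4 push(94)): stack <66,94>
after step 5 (op5 push(49)): stack <66,94,49>
after step 6 (op6 push(98)): stack <66,94,49,98>
after step 7 (op8 push(90)): stack <66,94,49,98,90>
after step 8 (op7 pop() → 90): stack <66,94,49,98>
after step 9 (op9 push(6)): stack <66,94,49,98,6>
after step 10 (op10 push(63)): stack <66,94,49,98,6,63>
after step 11 (op11 push(52)): stack <66,94,49,98,6,63,52>
after step 12 (op12 push(38)): stack <66,94,49,98,6,63,52,38>

op1, op2, op3, op4, op5, op6, op8, op7, op9, op10, op11, op12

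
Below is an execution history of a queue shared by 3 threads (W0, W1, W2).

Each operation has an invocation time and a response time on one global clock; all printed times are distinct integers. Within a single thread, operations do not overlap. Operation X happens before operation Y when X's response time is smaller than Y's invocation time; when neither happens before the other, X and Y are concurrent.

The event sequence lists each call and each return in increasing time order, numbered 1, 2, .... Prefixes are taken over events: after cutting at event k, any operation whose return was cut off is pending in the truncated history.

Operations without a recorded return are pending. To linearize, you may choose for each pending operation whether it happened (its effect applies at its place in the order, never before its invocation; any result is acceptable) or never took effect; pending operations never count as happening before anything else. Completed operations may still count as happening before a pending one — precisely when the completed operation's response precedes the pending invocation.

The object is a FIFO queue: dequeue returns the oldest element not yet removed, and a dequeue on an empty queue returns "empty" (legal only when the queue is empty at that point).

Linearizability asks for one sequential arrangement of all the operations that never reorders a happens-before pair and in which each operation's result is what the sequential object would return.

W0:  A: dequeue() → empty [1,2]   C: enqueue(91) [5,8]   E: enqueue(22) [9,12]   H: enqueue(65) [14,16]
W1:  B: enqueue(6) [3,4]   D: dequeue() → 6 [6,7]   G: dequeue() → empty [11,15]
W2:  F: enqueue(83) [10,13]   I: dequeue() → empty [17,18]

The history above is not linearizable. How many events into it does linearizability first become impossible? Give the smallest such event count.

15

a valid linearization of events 1..14 exists, for instance A, B, C, D, E, F:
step 1: A dequeue() → empty — queue <>
step 2: B enqueue(6) — queue <6>
step 3: C enqueue(91) — queue <6,91>
step 4: D dequeue() → 6 — queue <91>
step 5: E enqueue(22) — queue <91,22>
step 6: F enqueue(83) — queue <91,22,83>
include event 15 — G responding at 15 — and every candidate order breaks
include/drop combinations of the 1 pending operation (H) were all tried; none helps
for example A, B, C, D, E, F, G (pending dropped) fails at step 7: G dequeue() → empty is not legal there
for example A, B, C, D, E, G, F (pending dropped) fails at step 6: G dequeue() → empty is not legal there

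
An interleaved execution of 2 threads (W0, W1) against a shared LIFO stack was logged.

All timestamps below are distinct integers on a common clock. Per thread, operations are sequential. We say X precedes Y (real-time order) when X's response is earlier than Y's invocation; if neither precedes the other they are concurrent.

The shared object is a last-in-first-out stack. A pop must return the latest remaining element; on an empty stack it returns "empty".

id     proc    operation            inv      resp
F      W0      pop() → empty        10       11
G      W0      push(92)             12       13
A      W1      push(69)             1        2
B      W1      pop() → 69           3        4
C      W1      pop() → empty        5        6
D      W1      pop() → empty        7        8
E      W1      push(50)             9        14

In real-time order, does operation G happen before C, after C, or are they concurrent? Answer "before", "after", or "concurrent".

G spans [12,13], C spans [5,6]
resp(C)=6 < inv(G)=12

after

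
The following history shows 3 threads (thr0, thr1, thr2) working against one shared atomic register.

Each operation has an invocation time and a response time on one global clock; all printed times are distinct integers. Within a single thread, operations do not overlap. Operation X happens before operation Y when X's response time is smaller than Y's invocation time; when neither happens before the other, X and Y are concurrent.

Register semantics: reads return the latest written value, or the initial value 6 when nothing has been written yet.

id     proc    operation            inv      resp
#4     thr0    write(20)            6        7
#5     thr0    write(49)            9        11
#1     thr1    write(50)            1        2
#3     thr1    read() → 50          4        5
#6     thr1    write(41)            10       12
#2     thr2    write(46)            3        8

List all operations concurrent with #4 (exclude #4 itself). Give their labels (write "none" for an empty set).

#2

#4 runs from 6 to 7; window-overlapping ops are concurrent
#1 [1,2]: before
#2 [3,8]: concurrent
#3 [4,5]: before
#5 [9,11]: after
#6 [10,12]: after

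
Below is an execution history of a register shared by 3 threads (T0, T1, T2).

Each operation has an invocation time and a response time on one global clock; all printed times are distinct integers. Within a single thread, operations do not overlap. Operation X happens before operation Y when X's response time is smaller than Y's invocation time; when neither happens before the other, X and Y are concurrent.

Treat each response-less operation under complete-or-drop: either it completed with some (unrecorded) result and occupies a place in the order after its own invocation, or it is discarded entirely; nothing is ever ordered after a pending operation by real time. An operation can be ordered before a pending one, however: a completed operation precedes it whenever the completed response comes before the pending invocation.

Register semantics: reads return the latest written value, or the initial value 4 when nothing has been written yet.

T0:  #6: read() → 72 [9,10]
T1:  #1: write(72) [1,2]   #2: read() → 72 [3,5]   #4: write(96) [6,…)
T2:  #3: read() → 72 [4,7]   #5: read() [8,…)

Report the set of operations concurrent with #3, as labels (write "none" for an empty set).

overlap test against #3 [4,7]: concurrent iff the interval meets 4..7
#1 [1,2]: before
#2 [3,5]: concurrent
#4 [6,…): concurrent
#5 [8,…): after
#6 [9,10]: after

#2, #4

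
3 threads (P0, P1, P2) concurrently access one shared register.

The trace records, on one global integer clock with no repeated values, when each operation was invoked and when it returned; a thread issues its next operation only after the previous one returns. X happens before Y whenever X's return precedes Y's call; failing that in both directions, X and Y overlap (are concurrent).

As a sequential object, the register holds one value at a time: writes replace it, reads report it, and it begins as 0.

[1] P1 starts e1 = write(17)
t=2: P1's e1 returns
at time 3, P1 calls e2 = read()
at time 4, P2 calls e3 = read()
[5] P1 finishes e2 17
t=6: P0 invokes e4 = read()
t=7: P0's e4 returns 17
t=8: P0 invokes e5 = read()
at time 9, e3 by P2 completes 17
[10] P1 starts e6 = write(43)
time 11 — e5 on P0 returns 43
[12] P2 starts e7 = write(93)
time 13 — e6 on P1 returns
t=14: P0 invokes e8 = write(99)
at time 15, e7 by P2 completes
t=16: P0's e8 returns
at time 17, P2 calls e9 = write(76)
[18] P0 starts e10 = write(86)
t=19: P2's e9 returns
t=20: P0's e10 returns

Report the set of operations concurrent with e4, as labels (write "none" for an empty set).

concurrent with e4 ([6,7]): every op whose interval crosses 6..7
e1 [1,2]: before
e2 [3,5]: before
e3 [4,9]: concurrent
e5 [8,11]: after
e6 [10,13]: after
e7 [12,15]: after
e8 [14,16]: after
e9 [17,19]: after
e10 [18,20]: after

e3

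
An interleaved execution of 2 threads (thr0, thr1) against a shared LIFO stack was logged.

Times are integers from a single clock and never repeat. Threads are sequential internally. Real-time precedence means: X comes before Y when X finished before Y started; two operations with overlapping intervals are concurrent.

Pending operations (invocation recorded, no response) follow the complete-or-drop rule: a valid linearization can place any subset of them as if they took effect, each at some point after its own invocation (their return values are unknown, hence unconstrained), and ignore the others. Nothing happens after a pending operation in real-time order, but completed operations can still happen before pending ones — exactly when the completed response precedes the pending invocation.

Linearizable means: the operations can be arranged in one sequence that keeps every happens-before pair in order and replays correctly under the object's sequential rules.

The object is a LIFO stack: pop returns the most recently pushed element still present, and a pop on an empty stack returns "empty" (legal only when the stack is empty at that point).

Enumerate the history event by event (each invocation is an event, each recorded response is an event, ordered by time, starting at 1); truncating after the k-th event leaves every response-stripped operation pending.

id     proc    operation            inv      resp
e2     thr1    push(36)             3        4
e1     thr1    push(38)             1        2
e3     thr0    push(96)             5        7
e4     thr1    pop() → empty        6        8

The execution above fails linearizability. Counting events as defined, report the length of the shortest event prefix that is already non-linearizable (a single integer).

8

a valid linearization of events 1..7 exists, for instance e1, e2, e3:
step 1: e1 push(38) — stack <38>
step 2: e2 push(36) — stack <38,36>
step 3: e3 push(96) — stack <38,36,96>
include event 8 — e4 responding at 8 — and every candidate order breaks
one such order, e1, e2, e3, e4, breaks at step 4 where e4 pop() → empty is illegal
one such order, e1, e2, e4, e3, breaks at step 3 where e4 pop() → empty is illegal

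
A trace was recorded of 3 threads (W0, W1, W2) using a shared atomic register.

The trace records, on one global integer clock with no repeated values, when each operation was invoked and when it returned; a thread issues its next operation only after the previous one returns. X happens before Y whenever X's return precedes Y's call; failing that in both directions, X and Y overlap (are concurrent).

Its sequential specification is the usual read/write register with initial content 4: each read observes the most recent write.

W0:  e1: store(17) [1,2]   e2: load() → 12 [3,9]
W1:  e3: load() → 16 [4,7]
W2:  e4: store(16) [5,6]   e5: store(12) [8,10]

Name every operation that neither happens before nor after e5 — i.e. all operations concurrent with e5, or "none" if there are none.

e5 runs from 8 to 10; window-overlapping ops are concurrent
e1 [1,2]: before
e2 [3,9]: concurrent
e3 [4,7]: before
e4 [5,6]: before

e2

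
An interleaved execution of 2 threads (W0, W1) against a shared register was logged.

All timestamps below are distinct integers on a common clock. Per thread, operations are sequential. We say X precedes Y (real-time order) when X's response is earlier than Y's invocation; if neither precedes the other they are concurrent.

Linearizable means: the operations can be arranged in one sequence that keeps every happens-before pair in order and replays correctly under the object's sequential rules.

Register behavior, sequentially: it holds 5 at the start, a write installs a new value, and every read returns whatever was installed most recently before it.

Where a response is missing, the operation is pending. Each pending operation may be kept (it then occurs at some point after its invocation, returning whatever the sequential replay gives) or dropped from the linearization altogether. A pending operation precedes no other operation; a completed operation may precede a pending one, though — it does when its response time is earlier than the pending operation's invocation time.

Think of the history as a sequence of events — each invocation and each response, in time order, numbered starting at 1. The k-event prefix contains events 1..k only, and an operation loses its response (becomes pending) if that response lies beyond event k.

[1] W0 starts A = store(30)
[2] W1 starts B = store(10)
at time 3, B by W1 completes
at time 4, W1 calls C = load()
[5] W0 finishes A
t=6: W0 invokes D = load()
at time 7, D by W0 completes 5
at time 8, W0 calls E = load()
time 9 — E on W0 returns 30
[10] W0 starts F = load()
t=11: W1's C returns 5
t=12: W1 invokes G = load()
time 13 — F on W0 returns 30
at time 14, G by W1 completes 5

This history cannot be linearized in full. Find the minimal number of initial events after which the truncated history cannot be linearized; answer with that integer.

7

events 1..6 are still linearizable — one witness is A, B:
1. A store(30), leaving value 30
2. B store(10), leaving value 10
adding event 7 (D responds at 7) leaves no legal real-time order
include/drop combinations of the 1 pending operation (C) were all tried; none helps
e.g. A, B, D (pending dropped): illegal at step 3, since D load() → 5 cannot apply there
e.g. B, A, D (pending dropped): illegal at step 3, since D load() → 5 cannot apply there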